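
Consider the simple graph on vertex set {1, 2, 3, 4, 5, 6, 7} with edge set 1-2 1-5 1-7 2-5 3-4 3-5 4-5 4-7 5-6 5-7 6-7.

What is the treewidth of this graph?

A width-2 tree decomposition is:
Bags: B1 = {4, 5, 7}  B2 = {1, 5, 7}  B3 = {1, 2, 5}  B4 = {3, 4, 5}  B5 = {5, 6, 7}
Tree: B1–B2, B2–B3, B1–B4, B1–B5
Each bag holds 3 vertices, so the decomposition has width 2, which upper-bounds the treewidth. On the other hand G contains the 3-clique {1, 2, 5}. A clique must lie in a single bag of any decomposition, so no decomposition can have width below 2. Hence tw(G) = 2 exactly.

2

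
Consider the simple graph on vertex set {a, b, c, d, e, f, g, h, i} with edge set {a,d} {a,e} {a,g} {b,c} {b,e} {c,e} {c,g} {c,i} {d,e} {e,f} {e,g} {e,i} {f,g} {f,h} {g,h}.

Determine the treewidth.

2

A width-2 tree decomposition is:
Bags: B1 = {a, e, g}  B2 = {c, e, g}  B3 = {e, f, g}  B4 = {c, e, i}  B5 = {a, d, e}  B6 = {b, c, e}  B7 = {f, g, h}
Tree: B1–B2, B2–B3, B2–B4, B1–B5, B4–B6, B3–B7
Every bag has size at most 3, so the width is 3 − 1 = 2 and tw(G) ≤ 2. For the lower bound, the 3 vertices {a, d, e} are pairwise adjacent, and any tree decomposition puts a clique entirely inside one bag — forcing width ≥ 2. Therefore the treewidth is 2.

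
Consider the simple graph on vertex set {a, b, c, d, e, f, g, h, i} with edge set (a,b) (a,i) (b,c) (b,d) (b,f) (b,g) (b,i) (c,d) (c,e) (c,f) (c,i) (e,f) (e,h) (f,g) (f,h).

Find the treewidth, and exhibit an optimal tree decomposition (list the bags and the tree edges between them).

Treewidth 2.
One optimal decomposition is:
Bags: B1 = {c, e, f}  B2 = {b, c, f}  B3 = {b, f, g}  B4 = {b, c, i}  B5 = {a, b, i}  B6 = {b, c, d}  B7 = {e, f, h}
Tree: B1–B2, B2–B3, B2–B4, B4–B5, B4–B6, B1–B7

The largest bag has 3 vertices, giving width 2; this decomposition certifies tw(G) ≤ 2. Conversely, {e, f, h} is a clique of size 3, and the vertices of any clique must share a bag in every tree decomposition; so some bag has ≥ 3 vertices and tw(G) ≥ 2. Therefore the treewidth is 2.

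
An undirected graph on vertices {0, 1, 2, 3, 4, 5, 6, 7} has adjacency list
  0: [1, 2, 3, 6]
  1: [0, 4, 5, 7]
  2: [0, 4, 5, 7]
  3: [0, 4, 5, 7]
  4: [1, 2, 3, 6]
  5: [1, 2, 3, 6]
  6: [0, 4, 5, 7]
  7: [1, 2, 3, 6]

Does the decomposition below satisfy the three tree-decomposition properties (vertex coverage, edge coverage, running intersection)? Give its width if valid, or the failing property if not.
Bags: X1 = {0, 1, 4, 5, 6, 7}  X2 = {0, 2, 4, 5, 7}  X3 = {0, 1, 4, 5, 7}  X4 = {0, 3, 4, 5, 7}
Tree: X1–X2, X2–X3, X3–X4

No — bags containing vertex 1 are not connected in the tree.

A tree decomposition must satisfy three properties: every vertex lies in some bag; for every edge, both endpoints lie together in some bag; and for every vertex, the bags containing it form a connected subtree. Here bags containing vertex 1 are not connected in the tree, so the decomposition is invalid.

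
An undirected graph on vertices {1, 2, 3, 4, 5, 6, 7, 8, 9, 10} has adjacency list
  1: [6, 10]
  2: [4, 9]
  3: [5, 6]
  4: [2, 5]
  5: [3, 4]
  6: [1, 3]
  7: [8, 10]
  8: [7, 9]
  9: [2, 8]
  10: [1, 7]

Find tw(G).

A width-2 tree decomposition is:
Bags: B1 = {2, 4, 9}  B2 = {4, 5, 9}  B3 = {3, 5, 9}  B4 = {3, 6, 9}  B5 = {1, 6, 9}  B6 = {1, 9, 10}  B7 = {7, 9, 10}  B8 = {7, 8, 9}
Tree: B1–B2, B2–B3, B3–B4, B4–B5, B5–B6, B6–B7, B7–B8
The largest bag has 3 vertices, giving width 2; this decomposition certifies tw(G) ≤ 2. Since 9–2–4–5–3–6–1–10–7–8–9 is a cycle in G, G is not acyclic. Forests are exactly the graphs of treewidth ≤ 1, so tw(G) ≥ 2. Hence tw(G) = 2 exactly.

2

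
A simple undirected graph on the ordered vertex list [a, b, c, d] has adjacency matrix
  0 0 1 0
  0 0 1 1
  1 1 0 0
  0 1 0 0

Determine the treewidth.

1

A width-1 tree decomposition is:
Bags: B1 = {b, d}  B2 = {b, c}  B3 = {a, c}
Tree: B1–B2, B2–B3
Every bag has size at most 2, so the width is 2 − 1 = 1 and tw(G) ≤ 1. Since G has at least one edge (e.g. d–b), it is not an edgeless graph, so tw(G) ≥ 1. Combining the bounds, tw(G) = 1.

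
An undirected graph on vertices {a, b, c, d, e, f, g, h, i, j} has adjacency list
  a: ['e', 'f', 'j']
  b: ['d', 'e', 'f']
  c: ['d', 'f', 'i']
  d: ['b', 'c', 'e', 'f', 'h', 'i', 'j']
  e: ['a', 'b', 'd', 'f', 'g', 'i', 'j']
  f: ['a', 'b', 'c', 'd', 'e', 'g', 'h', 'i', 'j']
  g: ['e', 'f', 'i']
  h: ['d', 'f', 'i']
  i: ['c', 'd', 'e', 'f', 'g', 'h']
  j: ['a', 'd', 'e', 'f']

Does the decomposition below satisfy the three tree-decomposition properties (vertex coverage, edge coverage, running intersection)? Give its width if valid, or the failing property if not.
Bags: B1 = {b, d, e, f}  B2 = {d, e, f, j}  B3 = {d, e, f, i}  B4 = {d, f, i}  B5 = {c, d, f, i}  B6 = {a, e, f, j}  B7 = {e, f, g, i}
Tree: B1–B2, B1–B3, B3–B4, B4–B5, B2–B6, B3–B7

No — vertex h appears in no bag.

A tree decomposition must satisfy three properties: every vertex lies in some bag; for every edge, both endpoints lie together in some bag; and for every vertex, the bags containing it form a connected subtree. Here vertex h appears in no bag, so the decomposition is invalid.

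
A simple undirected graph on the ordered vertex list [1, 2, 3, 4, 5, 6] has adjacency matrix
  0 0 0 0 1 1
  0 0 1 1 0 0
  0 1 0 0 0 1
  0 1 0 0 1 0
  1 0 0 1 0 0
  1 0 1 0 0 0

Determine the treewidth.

2

A width-2 tree decomposition is:
Bags: B1 = {1, 5, 6}  B2 = {3, 5, 6}  B3 = {2, 3, 5}  B4 = {2, 4, 5}
Tree: B1–B2, B2–B3, B3–B4
Every bag has size at most 3, so the width is 3 − 1 = 2 and tw(G) ≤ 2. For the lower bound, G contains the cycle 5–1–6–3–2–4–5, so G is not a forest; only forests have treewidth ≤ 1, hence tw(G) ≥ 2. Hence tw(G) = 2 exactly.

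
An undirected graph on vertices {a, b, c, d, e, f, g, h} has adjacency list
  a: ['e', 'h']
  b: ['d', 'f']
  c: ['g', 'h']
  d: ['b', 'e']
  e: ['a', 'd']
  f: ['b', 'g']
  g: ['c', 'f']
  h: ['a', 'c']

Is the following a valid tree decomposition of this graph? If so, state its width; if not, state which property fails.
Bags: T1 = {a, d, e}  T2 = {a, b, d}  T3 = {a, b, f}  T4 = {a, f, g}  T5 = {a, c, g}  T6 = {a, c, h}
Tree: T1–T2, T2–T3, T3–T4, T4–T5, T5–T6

Yes; width 2.

Vertex coverage: the bags together contain {a, b, c, d, e, f, g, h}, the full vertex set. Edge coverage: each edge of G has both endpoints in at least one bag. Running intersection: for every vertex, the bags containing it form a connected subtree. All three properties hold, so this is a valid tree decomposition of width max|bag| − 1 = 2, and hence tw(G) ≤ 2.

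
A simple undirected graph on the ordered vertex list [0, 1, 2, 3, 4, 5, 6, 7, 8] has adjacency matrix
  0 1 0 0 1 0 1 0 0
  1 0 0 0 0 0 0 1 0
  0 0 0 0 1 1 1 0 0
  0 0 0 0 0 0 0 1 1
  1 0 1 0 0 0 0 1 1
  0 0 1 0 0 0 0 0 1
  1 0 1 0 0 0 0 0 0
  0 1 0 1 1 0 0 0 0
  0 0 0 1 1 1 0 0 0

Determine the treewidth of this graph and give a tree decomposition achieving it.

Treewidth 3.
One such decomposition:
Bags: B1 = {0, 1, 2, 6}  B2 = {0, 1, 2, 4}  B3 = {1, 2, 4, 7}  B4 = {2, 4, 5, 7}  B5 = {4, 5, 7, 8}  B6 = {3, 5, 7, 8}
Tree: B1–B2, B2–B3, B3–B4, B4–B5, B5–B6

Every bag has size at most 4, so the width is 4 − 1 = 3 and tw(G) ≤ 3. For the lower bound: the 4 vertex sets {0,1,6}, {2}, {4}, {3,5,7,8} are disjoint, each induces a connected subgraph, and every pair is joined by at least one edge of G. Contracting each set to a single vertex therefore yields K_{4} as a minor, and since treewidth is minor-monotone, tw(G) ≥ tw(K_{4}) = 3. Combining the bounds, tw(G) = 3.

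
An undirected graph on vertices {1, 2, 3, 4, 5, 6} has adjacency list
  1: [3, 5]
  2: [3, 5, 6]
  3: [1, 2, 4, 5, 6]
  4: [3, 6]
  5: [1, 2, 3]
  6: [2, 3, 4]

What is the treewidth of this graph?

2

A width-2 tree decomposition is:
Bags: B1 = {2, 3, 6}  B2 = {2, 3, 5}  B3 = {1, 3, 5}  B4 = {3, 4, 6}
Tree: B1–B2, B2–B3, B1–B4
The largest bag has 3 vertices, giving width 2; this decomposition certifies tw(G) ≤ 2. Conversely, {1, 3, 5} is a clique of size 3, and the vertices of any clique must share a bag in every tree decomposition; so some bag has ≥ 3 vertices and tw(G) ≥ 2. Therefore the treewidth is 2.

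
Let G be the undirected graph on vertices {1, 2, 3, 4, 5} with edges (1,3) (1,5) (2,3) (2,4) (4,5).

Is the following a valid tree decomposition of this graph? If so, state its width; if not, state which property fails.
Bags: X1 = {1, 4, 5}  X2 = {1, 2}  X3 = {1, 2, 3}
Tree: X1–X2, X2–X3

A tree decomposition must satisfy three properties: every vertex lies in some bag; for every edge, both endpoints lie together in some bag; and for every vertex, the bags containing it form a connected subtree. Here edge (4,2) lies in no bag, so the decomposition is invalid.

No — edge (4,2) lies in no bag.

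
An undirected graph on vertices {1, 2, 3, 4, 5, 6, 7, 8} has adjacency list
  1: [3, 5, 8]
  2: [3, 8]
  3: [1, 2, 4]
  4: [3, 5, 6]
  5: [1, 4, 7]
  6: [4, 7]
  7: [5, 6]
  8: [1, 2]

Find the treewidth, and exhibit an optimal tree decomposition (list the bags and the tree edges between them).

Treewidth 2.
One optimal decomposition is:
Bags: B1 = {4, 6, 7}  B2 = {4, 5, 7}  B3 = {3, 4, 5}  B4 = {1, 3, 5}  B5 = {1, 2, 3}  B6 = {1, 2, 8}
Tree: B1–B2, B2–B3, B3–B4, B4–B5, B5–B6

Each bag holds 3 vertices, so the decomposition has width 2, which upper-bounds the treewidth. The edges 6–7–5–4–6 form a cycle, so G is not a tree and its treewidth is at least 2. Therefore the treewidth is 2.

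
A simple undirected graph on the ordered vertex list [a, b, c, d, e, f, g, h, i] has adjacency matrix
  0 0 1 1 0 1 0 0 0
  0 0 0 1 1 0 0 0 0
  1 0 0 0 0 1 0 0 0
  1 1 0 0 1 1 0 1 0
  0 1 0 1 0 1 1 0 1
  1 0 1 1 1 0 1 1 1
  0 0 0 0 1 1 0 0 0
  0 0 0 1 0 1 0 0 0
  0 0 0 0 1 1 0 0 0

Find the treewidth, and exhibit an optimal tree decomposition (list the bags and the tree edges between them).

Treewidth 2.
Bags: B1 = {b, d, e}  B2 = {d, e, f}  B3 = {a, d, f}  B4 = {a, c, f}  B5 = {e, f, i}  B6 = {d, f, h}  B7 = {e, f, g}
Tree: B1–B2, B2–B3, B3–B4, B2–B5, B3–B6, B5–B7

Every bag has size at most 3, so the width is 3 − 1 = 2 and tw(G) ≤ 2. Conversely, {d, e, f} is a clique of size 3, and the vertices of any clique must share a bag in every tree decomposition; so some bag has ≥ 3 vertices and tw(G) ≥ 2. The upper and lower bounds meet at 2, so that is the treewidth.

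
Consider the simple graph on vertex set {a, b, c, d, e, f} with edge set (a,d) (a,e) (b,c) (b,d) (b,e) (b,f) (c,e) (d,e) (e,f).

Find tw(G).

A width-2 tree decomposition is:
Bags: B1 = {b, e, f}  B2 = {b, d, e}  B3 = {a, d, e}  B4 = {b, c, e}
Tree: B1–B2, B2–B3, B1–B4
Each bag holds 3 vertices, so the decomposition has width 2, which upper-bounds the treewidth. On the other hand G contains the 3-clique {a, d, e}. A clique must lie in a single bag of any decomposition, so no decomposition can have width below 2. Combining the bounds, tw(G) = 2.

2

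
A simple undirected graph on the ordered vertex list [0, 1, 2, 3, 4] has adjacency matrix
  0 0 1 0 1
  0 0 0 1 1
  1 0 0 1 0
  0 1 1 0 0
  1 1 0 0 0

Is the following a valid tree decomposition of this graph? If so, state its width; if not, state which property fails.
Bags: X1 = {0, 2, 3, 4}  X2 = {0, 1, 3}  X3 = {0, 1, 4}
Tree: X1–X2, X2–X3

No — bags containing vertex 4 are not connected in the tree.

A tree decomposition must satisfy three properties: every vertex lies in some bag; for every edge, both endpoints lie together in some bag; and for every vertex, the bags containing it form a connected subtree. Here bags containing vertex 4 are not connected in the tree, so the decomposition is invalid.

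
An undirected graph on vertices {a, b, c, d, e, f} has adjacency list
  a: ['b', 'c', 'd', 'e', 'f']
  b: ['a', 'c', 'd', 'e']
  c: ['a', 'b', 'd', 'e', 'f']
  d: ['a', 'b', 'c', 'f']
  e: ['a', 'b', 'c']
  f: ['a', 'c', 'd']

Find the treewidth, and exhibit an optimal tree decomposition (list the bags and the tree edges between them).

Every bag has size at most 4, so the width is 4 − 1 = 3 and tw(G) ≤ 3. For the lower bound, the 4 vertices {a, c, d, f} are pairwise adjacent, and any tree decomposition puts a clique entirely inside one bag — forcing width ≥ 3. Combining the bounds, tw(G) = 3.

Treewidth 3.
One such decomposition:
Bags: B1 = {a, b, c, d}  B2 = {a, c, d, f}  B3 = {a, b, c, e}
Tree: B1–B2, B1–B3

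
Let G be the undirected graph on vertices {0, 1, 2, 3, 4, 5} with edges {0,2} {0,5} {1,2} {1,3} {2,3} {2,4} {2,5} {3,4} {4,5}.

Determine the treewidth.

A width-2 tree decomposition is:
Bags: B1 = {2, 3, 4}  B2 = {1, 2, 3}  B3 = {2, 4, 5}  B4 = {0, 2, 5}
Tree: B1–B2, B1–B3, B3–B4
Every bag has size at most 3, so the width is 3 − 1 = 2 and tw(G) ≤ 2. For the lower bound, the 3 vertices {0, 2, 5} are pairwise adjacent, and any tree decomposition puts a clique entirely inside one bag — forcing width ≥ 2. Combining the bounds, tw(G) = 2.

2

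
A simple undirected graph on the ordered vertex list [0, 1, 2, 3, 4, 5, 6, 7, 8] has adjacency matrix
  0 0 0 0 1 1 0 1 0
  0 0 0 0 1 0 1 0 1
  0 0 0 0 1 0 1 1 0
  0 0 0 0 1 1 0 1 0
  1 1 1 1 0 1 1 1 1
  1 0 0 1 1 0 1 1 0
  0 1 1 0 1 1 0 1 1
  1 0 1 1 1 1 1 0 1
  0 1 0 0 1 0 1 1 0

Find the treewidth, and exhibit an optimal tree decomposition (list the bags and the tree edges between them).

Each bag holds 4 vertices, so the decomposition has width 3, which upper-bounds the treewidth. For the lower bound, the 4 vertices {1, 4, 6, 8} are pairwise adjacent, and any tree decomposition puts a clique entirely inside one bag — forcing width ≥ 3. Combining the bounds, tw(G) = 3.

Treewidth 3.
Bags: B1 = {4, 6, 7, 8}  B2 = {4, 5, 6, 7}  B3 = {2, 4, 6, 7}  B4 = {0, 4, 5, 7}  B5 = {1, 4, 6, 8}  B6 = {3, 4, 5, 7}
Tree: B1–B2, B2–B3, B2–B4, B1–B5, B4–B6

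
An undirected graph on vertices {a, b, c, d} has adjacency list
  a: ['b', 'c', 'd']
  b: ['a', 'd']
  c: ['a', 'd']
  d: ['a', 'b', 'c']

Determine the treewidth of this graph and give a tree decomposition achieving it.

Treewidth 2.
One such decomposition:
Bags: B1 = {a, c, d}  B2 = {a, b, d}
Tree: B1–B2

Every bag has size at most 3, so the width is 3 − 1 = 2 and tw(G) ≤ 2. For the lower bound, the 3 vertices {a, c, d} are pairwise adjacent, and any tree decomposition puts a clique entirely inside one bag — forcing width ≥ 2. Combining the bounds, tw(G) = 2.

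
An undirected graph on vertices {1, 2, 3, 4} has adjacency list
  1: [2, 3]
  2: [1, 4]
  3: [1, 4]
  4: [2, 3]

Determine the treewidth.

2

A width-2 tree decomposition is:
Bags: B1 = {2, 3, 4}  B2 = {1, 2, 3}
Tree: B1–B2
Each bag holds 3 vertices, so the decomposition has width 2, which upper-bounds the treewidth. For the lower bound, G contains the cycle 3–4–2–1–3, so G is not a forest; only forests have treewidth ≤ 1, hence tw(G) ≥ 2. Combining the bounds, tw(G) = 2.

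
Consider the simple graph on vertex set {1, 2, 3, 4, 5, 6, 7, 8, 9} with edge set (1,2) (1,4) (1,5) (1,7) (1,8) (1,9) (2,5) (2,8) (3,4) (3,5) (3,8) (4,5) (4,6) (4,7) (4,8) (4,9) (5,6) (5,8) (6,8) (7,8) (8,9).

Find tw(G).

A width-3 tree decomposition is:
Bags: B1 = {1, 4, 5, 8}  B2 = {4, 5, 6, 8}  B3 = {1, 4, 8, 9}  B4 = {1, 4, 7, 8}  B5 = {3, 4, 5, 8}  B6 = {1, 2, 5, 8}
Tree: B1–B2, B1–B3, B3–B4, B2–B5, B1–B6
Every bag has size at most 4, so the width is 4 − 1 = 3 and tw(G) ≤ 3. For the lower bound, the 4 vertices {1, 2, 5, 8} are pairwise adjacent, and any tree decomposition puts a clique entirely inside one bag — forcing width ≥ 3. Hence tw(G) = 3 exactly.

3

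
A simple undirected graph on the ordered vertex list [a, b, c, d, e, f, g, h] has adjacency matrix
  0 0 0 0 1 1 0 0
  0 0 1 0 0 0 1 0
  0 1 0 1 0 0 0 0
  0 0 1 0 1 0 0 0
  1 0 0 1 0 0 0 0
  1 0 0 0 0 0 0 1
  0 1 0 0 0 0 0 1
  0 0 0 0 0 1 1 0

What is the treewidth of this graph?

2

A width-2 tree decomposition is:
Bags: B1 = {f, g, h}  B2 = {a, f, g}  B3 = {a, e, g}  B4 = {d, e, g}  B5 = {c, d, g}  B6 = {b, c, g}
Tree: B1–B2, B2–B3, B3–B4, B4–B5, B5–B6
Each bag holds 3 vertices, so the decomposition has width 2, which upper-bounds the treewidth. The edges g–h–f–a–e–d–c–b–g form a cycle, so G is not a tree and its treewidth is at least 2. The upper and lower bounds meet at 2, so that is the treewidth.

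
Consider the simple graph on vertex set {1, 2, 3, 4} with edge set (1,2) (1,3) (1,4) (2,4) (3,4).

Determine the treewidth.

A width-2 tree decomposition is:
Bags: B1 = {1, 3, 4}  B2 = {1, 2, 4}
Tree: B1–B2
The largest bag has 3 vertices, giving width 2; this decomposition certifies tw(G) ≤ 2. For the lower bound, the 3 vertices {1, 2, 4} are pairwise adjacent, and any tree decomposition puts a clique entirely inside one bag — forcing width ≥ 2. Therefore the treewidth is 2.

2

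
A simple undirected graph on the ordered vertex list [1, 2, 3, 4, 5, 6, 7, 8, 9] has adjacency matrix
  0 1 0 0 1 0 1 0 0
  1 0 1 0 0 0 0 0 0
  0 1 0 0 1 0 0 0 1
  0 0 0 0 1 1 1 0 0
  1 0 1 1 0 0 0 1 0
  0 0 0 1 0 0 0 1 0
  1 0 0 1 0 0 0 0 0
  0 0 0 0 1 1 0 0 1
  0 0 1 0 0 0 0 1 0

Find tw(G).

3

A width-3 tree decomposition is:
Bags: B1 = {3, 6, 8, 9}  B2 = {3, 5, 6, 8}  B3 = {3, 4, 5, 6}  B4 = {2, 3, 4, 5}  B5 = {1, 2, 4, 5}  B6 = {1, 2, 4, 7}
Tree: B1–B2, B2–B3, B3–B4, B4–B5, B5–B6
The largest bag has 4 vertices, giving width 3; this decomposition certifies tw(G) ≤ 3. For the lower bound: the 4 vertex sets {6,8,9}, {3}, {5}, {1,2,4,7} are disjoint, each induces a connected subgraph, and every pair is joined by at least one edge of G. Contracting each set to a single vertex therefore yields K_{4} as a minor, and since treewidth is minor-monotone, tw(G) ≥ tw(K_{4}) = 3. Combining the bounds, tw(G) = 3.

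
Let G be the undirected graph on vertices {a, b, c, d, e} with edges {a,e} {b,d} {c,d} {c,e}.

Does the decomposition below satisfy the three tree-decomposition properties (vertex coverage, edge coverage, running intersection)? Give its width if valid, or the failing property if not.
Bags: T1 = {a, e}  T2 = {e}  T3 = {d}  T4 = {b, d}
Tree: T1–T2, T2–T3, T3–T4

No — vertex c appears in no bag.

A tree decomposition must satisfy three properties: every vertex lies in some bag; for every edge, both endpoints lie together in some bag; and for every vertex, the bags containing it form a connected subtree. Here vertex c appears in no bag, so the decomposition is invalid.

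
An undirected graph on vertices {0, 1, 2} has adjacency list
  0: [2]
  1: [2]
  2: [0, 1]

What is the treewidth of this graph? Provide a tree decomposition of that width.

Every bag has size at most 2, so the width is 2 − 1 = 1 and tw(G) ≤ 1. Any graph with an edge has treewidth ≥ 1, and G has the edge 2–1. Combining the bounds, tw(G) = 1.

Treewidth 1.
One optimal decomposition is:
Bags: B1 = {1, 2}  B2 = {0, 2}
Tree: B1–B2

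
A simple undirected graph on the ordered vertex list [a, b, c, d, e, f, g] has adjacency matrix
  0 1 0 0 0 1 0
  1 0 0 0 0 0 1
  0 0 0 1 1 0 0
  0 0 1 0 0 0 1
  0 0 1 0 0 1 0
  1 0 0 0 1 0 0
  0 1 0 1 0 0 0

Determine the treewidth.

A width-2 tree decomposition is:
Bags: B1 = {b, d, g}  B2 = {a, b, d}  B3 = {a, d, f}  B4 = {d, e, f}  B5 = {c, d, e}
Tree: B1–B2, B2–B3, B3–B4, B4–B5
Every bag has size at most 3, so the width is 3 − 1 = 2 and tw(G) ≤ 2. The edges d–g–b–a–f–e–c–d form a cycle, so G is not a tree and its treewidth is at least 2. Therefore the treewidth is 2.

2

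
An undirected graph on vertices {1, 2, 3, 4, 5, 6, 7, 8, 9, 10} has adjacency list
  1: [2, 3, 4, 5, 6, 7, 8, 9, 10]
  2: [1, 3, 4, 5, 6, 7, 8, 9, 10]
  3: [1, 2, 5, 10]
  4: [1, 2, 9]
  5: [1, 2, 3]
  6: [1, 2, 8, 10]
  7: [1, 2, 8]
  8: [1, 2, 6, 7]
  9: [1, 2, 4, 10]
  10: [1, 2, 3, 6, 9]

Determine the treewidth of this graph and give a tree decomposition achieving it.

Treewidth 3.
Bags: B1 = {1, 2, 9, 10}  B2 = {1, 2, 6, 10}  B3 = {1, 2, 6, 8}  B4 = {1, 2, 7, 8}  B5 = {1, 2, 3, 10}  B6 = {1, 2, 4, 9}  B7 = {1, 2, 3, 5}
Tree: B1–B2, B2–B3, B3–B4, B2–B5, B1–B6, B5–B7

Every bag has size at most 4, so the width is 4 − 1 = 3 and tw(G) ≤ 3. On the other hand G contains the 4-clique {1, 2, 4, 9}. A clique must lie in a single bag of any decomposition, so no decomposition can have width below 3. Therefore the treewidth is 3.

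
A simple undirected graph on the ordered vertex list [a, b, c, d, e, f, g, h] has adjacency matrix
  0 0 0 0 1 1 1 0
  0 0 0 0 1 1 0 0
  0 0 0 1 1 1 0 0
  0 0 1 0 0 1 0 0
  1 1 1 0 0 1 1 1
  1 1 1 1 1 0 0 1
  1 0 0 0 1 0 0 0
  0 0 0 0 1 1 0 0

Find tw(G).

2

A width-2 tree decomposition is:
Bags: B1 = {c, e, f}  B2 = {e, f, h}  B3 = {a, e, f}  B4 = {a, e, g}  B5 = {b, e, f}  B6 = {c, d, f}
Tree: B1–B2, B2–B3, B3–B4, B3–B5, B1–B6
Each bag holds 3 vertices, so the decomposition has width 2, which upper-bounds the treewidth. On the other hand G contains the 3-clique {a, e, g}. A clique must lie in a single bag of any decomposition, so no decomposition can have width below 2. The upper and lower bounds meet at 2, so that is the treewidth.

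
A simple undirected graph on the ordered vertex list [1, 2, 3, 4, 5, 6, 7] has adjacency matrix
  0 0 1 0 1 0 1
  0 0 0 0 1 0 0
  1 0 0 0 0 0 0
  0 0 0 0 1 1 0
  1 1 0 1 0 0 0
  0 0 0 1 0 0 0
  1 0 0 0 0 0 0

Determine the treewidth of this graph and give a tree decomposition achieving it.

Each bag holds 2 vertices, so the decomposition has width 1, which upper-bounds the treewidth. Any graph with an edge has treewidth ≥ 1, and G has the edge 6–4. Combining the bounds, tw(G) = 1.

Treewidth 1.
One such decomposition:
Bags: B1 = {4, 6}  B2 = {4, 5}  B3 = {1, 5}  B4 = {2, 5}  B5 = {1, 7}  B6 = {1, 3}
Tree: B1–B2, B2–B3, B2–B4, B3–B5, B5–B6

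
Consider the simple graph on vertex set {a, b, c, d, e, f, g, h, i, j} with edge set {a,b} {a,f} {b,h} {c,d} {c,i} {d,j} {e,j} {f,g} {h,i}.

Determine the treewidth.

A width-1 tree decomposition is:
Bags: B1 = {f, g}  B2 = {a, f}  B3 = {a, b}  B4 = {b, h}  B5 = {h, i}  B6 = {c, i}  B7 = {c, d}  B8 = {d, j}  B9 = {e, j}
Tree: B1–B2, B2–B3, B3–B4, B4–B5, B5–B6, B6–B7, B7–B8, B8–B9
Every bag has size at most 2, so the width is 2 − 1 = 1 and tw(G) ≤ 1. Any graph with an edge has treewidth ≥ 1, and G has the edge g–f. The upper and lower bounds meet at 1, so that is the treewidth.

1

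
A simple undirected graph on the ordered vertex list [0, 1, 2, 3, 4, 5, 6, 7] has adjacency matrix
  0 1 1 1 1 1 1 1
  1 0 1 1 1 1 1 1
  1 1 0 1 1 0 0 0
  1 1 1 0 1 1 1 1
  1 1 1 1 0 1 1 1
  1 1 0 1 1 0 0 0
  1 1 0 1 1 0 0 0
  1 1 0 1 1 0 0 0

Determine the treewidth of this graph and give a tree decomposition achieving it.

Treewidth 4.
One optimal decomposition is:
Bags: B1 = {0, 1, 3, 4, 7}  B2 = {0, 1, 2, 3, 4}  B3 = {0, 1, 3, 4, 5}  B4 = {0, 1, 3, 4, 6}
Tree: B1–B2, B1–B3, B3–B4

Every bag has size at most 5, so the width is 5 − 1 = 4 and tw(G) ≤ 4. For the lower bound, the 5 vertices {0, 1, 2, 3, 4} are pairwise adjacent, and any tree decomposition puts a clique entirely inside one bag — forcing width ≥ 4. Combining the bounds, tw(G) = 4.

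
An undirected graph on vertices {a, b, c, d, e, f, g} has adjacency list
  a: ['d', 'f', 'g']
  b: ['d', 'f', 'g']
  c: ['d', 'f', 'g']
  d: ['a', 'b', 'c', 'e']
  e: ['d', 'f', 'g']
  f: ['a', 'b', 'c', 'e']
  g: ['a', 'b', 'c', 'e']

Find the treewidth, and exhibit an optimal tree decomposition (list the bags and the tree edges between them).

Treewidth 3.
One optimal decomposition is:
Bags: B1 = {b, d, f, g}  B2 = {a, d, f, g}  B3 = {d, e, f, g}  B4 = {c, d, f, g}
Tree: B1–B2, B2–B3, B3–B4

The largest bag has 4 vertices, giving width 3; this decomposition certifies tw(G) ≤ 3. For the lower bound: the 4 vertex sets {b,f}, {a,d}, {g}, {e} are disjoint, each induces a connected subgraph, and every pair is joined by at least one edge of G. Contracting each set to a single vertex therefore yields K_{4} as a minor, and since treewidth is minor-monotone, tw(G) ≥ tw(K_{4}) = 3. Therefore the treewidth is 3.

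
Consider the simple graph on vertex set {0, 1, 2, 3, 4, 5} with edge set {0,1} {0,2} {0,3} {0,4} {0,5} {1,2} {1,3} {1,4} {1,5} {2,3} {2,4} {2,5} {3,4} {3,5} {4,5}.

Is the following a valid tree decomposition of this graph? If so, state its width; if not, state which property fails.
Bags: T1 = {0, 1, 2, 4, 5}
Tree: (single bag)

No — vertex 3 appears in no bag.

A tree decomposition must satisfy three properties: every vertex lies in some bag; for every edge, both endpoints lie together in some bag; and for every vertex, the bags containing it form a connected subtree. Here vertex 3 appears in no bag, so the decomposition is invalid.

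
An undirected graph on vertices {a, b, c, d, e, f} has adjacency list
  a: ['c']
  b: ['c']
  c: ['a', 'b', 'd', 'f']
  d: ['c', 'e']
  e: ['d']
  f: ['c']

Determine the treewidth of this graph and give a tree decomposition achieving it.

Each bag holds 2 vertices, so the decomposition has width 1, which upper-bounds the treewidth. Any graph with an edge has treewidth ≥ 1, and G has the edge b–c. Combining the bounds, tw(G) = 1.

Treewidth 1.
Bags: B1 = {b, c}  B2 = {c, d}  B3 = {d, e}  B4 = {a, c}  B5 = {c, f}
Tree: B1–B2, B2–B3, B2–B4, B1–B5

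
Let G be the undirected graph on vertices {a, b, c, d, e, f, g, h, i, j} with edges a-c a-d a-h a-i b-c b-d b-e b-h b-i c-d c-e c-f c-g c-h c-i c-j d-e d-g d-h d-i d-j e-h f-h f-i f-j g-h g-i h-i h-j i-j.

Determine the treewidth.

A width-4 tree decomposition is:
Bags: B1 = {c, d, h, i, j}  B2 = {b, c, d, h, i}  B3 = {b, c, d, e, h}  B4 = {c, f, h, i, j}  B5 = {c, d, g, h, i}  B6 = {a, c, d, h, i}
Tree: B1–B2, B2–B3, B1–B4, B2–B5, B2–B6
The largest bag has 5 vertices, giving width 4; this decomposition certifies tw(G) ≤ 4. For the lower bound, the 5 vertices {b, c, d, e, h} are pairwise adjacent, and any tree decomposition puts a clique entirely inside one bag — forcing width ≥ 4. Hence tw(G) = 4 exactly.

4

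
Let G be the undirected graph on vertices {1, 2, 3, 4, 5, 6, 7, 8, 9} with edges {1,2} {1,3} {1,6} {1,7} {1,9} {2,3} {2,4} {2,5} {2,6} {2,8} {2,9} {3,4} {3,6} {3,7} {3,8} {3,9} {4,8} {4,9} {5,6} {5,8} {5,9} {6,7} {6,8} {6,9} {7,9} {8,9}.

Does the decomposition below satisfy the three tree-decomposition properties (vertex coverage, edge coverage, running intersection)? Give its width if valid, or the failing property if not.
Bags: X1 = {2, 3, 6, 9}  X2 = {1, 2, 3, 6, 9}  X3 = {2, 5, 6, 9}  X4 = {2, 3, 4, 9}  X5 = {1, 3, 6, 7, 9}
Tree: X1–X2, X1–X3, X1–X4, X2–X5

No — vertex 8 appears in no bag.

A tree decomposition must satisfy three properties: every vertex lies in some bag; for every edge, both endpoints lie together in some bag; and for every vertex, the bags containing it form a connected subtree. Here vertex 8 appears in no bag, so the decomposition is invalid.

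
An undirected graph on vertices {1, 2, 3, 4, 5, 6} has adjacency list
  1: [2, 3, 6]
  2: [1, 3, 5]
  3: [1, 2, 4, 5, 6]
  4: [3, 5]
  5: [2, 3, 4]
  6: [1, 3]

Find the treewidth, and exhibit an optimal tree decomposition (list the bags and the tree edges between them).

Every bag has size at most 3, so the width is 3 − 1 = 2 and tw(G) ≤ 2. Conversely, {1, 2, 3} is a clique of size 3, and the vertices of any clique must share a bag in every tree decomposition; so some bag has ≥ 3 vertices and tw(G) ≥ 2. Therefore the treewidth is 2.

Treewidth 2.
Bags: B1 = {2, 3, 5}  B2 = {1, 2, 3}  B3 = {1, 3, 6}  B4 = {3, 4, 5}
Tree: B1–B2, B2–B3, B1–B4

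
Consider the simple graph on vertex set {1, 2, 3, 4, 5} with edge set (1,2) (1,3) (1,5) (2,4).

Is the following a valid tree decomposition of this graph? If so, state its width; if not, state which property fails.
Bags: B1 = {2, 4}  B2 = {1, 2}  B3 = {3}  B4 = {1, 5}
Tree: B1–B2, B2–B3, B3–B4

A tree decomposition must satisfy three properties: every vertex lies in some bag; for every edge, both endpoints lie together in some bag; and for every vertex, the bags containing it form a connected subtree. Here edge (1,3) lies in no bag, so the decomposition is invalid.

No — edge (1,3) lies in no bag.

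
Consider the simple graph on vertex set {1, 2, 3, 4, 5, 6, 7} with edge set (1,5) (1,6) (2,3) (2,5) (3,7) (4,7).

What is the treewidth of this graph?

A width-1 tree decomposition is:
Bags: B1 = {1, 6}  B2 = {1, 5}  B3 = {2, 5}  B4 = {2, 3}  B5 = {3, 7}  B6 = {4, 7}
Tree: B1–B2, B2–B3, B3–B4, B4–B5, B5–B6
Each bag holds 2 vertices, so the decomposition has width 1, which upper-bounds the treewidth. Since G has at least one edge (e.g. 6–1), it is not an edgeless graph, so tw(G) ≥ 1. Therefore the treewidth is 1.

1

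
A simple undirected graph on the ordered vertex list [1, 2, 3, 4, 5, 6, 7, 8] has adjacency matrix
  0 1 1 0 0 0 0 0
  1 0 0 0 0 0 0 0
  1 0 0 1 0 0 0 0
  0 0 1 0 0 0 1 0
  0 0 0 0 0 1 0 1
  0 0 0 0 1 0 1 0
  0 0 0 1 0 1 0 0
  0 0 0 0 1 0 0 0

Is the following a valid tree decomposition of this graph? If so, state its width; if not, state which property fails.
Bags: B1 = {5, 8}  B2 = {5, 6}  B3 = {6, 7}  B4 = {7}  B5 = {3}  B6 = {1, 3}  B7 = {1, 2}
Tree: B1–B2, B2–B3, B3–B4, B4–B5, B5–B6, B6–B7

No — vertex 4 appears in no bag.

A tree decomposition must satisfy three properties: every vertex lies in some bag; for every edge, both endpoints lie together in some bag; and for every vertex, the bags containing it form a connected subtree. Here vertex 4 appears in no bag, so the decomposition is invalid.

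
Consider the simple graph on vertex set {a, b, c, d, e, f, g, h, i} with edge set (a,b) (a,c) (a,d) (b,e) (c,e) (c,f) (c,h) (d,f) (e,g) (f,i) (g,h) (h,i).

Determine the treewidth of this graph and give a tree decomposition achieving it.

Treewidth 3.
One optimal decomposition is:
Bags: B1 = {a, d, f, i}  B2 = {a, c, f, i}  B3 = {a, c, h, i}  B4 = {a, b, c, h}  B5 = {b, c, e, h}  B6 = {b, e, g, h}
Tree: B1–B2, B2–B3, B3–B4, B4–B5, B5–B6

The largest bag has 4 vertices, giving width 3; this decomposition certifies tw(G) ≤ 3. For the lower bound: the 4 vertex sets {d,f,i}, {a}, {c}, {b,e,g,h} are disjoint, each induces a connected subgraph, and every pair is joined by at least one edge of G. Contracting each set to a single vertex therefore yields K_{4} as a minor, and since treewidth is minor-monotone, tw(G) ≥ tw(K_{4}) = 3. Hence tw(G) = 3 exactly.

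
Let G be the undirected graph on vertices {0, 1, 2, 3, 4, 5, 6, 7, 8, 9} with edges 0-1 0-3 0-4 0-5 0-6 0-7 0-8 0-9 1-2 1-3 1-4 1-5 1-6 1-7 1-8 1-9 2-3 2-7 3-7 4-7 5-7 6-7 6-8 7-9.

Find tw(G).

A width-3 tree decomposition is:
Bags: B1 = {0, 1, 3, 7}  B2 = {0, 1, 7, 9}  B3 = {1, 2, 3, 7}  B4 = {0, 1, 6, 7}  B5 = {0, 1, 6, 8}  B6 = {0, 1, 4, 7}  B7 = {0, 1, 5, 7}
Tree: B1–B2, B1–B3, B2–B4, B4–B5, B1–B6, B4–B7
Every bag has size at most 4, so the width is 4 − 1 = 3 and tw(G) ≤ 3. Conversely, {0, 1, 6, 8} is a clique of size 4, and the vertices of any clique must share a bag in every tree decomposition; so some bag has ≥ 4 vertices and tw(G) ≥ 3. Hence tw(G) = 3 exactly.

3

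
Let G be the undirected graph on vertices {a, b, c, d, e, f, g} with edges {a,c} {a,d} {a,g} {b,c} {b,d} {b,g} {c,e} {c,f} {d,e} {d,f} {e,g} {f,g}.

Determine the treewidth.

3

A width-3 tree decomposition is:
Bags: B1 = {b, c, d, g}  B2 = {a, c, d, g}  B3 = {c, d, f, g}  B4 = {c, d, e, g}
Tree: B1–B2, B2–B3, B3–B4
The largest bag has 4 vertices, giving width 3; this decomposition certifies tw(G) ≤ 3. For the lower bound: the 4 vertex sets {b,g}, {a,c}, {d}, {f} are disjoint, each induces a connected subgraph, and every pair is joined by at least one edge of G. Contracting each set to a single vertex therefore yields K_{4} as a minor, and since treewidth is minor-monotone, tw(G) ≥ tw(K_{4}) = 3. Combining the bounds, tw(G) = 3.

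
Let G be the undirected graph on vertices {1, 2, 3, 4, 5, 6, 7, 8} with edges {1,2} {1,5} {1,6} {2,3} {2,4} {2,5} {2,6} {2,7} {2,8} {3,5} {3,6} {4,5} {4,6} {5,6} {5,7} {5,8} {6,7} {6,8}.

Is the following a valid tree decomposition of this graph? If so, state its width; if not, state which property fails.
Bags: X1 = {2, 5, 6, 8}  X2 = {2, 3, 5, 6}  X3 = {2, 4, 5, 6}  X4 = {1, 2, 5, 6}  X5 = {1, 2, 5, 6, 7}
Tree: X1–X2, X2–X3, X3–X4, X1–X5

No — bags containing vertex 1 are not connected in the tree.

A tree decomposition must satisfy three properties: every vertex lies in some bag; for every edge, both endpoints lie together in some bag; and for every vertex, the bags containing it form a connected subtree. Here bags containing vertex 1 are not connected in the tree, so the decomposition is invalid.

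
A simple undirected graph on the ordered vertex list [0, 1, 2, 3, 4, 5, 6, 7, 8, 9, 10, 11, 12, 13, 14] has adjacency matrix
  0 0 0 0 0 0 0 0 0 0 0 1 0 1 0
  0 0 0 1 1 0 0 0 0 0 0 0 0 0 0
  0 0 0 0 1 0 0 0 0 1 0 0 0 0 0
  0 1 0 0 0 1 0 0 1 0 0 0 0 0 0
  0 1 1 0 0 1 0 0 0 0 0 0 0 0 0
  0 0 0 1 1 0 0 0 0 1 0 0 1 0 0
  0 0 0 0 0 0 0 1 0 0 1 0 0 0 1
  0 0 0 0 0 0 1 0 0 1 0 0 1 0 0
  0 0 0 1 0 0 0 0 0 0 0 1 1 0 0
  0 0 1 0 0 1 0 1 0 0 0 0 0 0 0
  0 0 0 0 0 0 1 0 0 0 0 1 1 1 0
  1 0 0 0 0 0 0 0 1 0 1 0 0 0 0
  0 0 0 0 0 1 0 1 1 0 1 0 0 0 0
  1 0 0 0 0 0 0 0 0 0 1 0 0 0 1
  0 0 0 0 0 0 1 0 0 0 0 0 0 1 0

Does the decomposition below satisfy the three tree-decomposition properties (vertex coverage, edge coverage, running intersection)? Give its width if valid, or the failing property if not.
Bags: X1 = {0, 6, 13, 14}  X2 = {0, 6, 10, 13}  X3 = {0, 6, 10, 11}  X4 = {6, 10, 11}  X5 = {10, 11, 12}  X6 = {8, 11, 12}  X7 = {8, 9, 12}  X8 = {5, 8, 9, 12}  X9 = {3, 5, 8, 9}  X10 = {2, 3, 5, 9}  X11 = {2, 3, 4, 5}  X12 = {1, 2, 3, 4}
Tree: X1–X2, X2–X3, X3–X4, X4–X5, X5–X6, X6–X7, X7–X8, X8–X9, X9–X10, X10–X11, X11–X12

No — vertex 7 appears in no bag.

A tree decomposition must satisfy three properties: every vertex lies in some bag; for every edge, both endpoints lie together in some bag; and for every vertex, the bags containing it form a connected subtree. Here vertex 7 appears in no bag, so the decomposition is invalid.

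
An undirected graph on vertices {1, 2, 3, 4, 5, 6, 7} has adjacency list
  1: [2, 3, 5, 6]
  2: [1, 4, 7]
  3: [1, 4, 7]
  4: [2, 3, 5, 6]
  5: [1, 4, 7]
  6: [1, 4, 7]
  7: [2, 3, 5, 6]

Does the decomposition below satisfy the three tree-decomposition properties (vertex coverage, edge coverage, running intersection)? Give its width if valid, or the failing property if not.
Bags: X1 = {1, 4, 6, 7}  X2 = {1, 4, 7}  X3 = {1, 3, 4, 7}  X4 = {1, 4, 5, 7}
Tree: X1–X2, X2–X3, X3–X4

No — vertex 2 appears in no bag.

A tree decomposition must satisfy three properties: every vertex lies in some bag; for every edge, both endpoints lie together in some bag; and for every vertex, the bags containing it form a connected subtree. Here vertex 2 appears in no bag, so the decomposition is invalid.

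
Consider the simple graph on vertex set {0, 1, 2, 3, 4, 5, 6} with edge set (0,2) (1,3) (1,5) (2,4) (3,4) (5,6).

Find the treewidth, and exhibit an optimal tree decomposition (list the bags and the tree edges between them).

Treewidth 1.
One such decomposition:
Bags: B1 = {5, 6}  B2 = {1, 5}  B3 = {1, 3}  B4 = {3, 4}  B5 = {2, 4}  B6 = {0, 2}
Tree: B1–B2, B2–B3, B3–B4, B4–B5, B5–B6

Every bag has size at most 2, so the width is 2 − 1 = 1 and tw(G) ≤ 1. Since G has at least one edge (e.g. 6–5), it is not an edgeless graph, so tw(G) ≥ 1. Therefore the treewidth is 1.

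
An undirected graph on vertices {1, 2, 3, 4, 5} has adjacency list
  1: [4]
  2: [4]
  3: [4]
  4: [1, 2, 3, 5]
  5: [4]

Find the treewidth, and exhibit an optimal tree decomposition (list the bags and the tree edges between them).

Treewidth 1.
One such decomposition:
Bags: B1 = {4, 5}  B2 = {3, 4}  B3 = {2, 4}  B4 = {1, 4}
Tree: B1–B2, B2–B3, B3–B4

Each bag holds 2 vertices, so the decomposition has width 1, which upper-bounds the treewidth. G has an edge, so its treewidth is at least 1. The upper and lower bounds meet at 1, so that is the treewidth.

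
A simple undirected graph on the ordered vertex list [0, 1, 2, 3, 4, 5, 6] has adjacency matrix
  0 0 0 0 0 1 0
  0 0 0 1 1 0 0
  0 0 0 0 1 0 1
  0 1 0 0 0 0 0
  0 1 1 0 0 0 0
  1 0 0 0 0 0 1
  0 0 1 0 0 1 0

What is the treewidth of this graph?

A width-1 tree decomposition is:
Bags: B1 = {1, 3}  B2 = {1, 4}  B3 = {2, 4}  B4 = {2, 6}  B5 = {5, 6}  B6 = {0, 5}
Tree: B1–B2, B2–B3, B3–B4, B4–B5, B5–B6
Each bag holds 2 vertices, so the decomposition has width 1, which upper-bounds the treewidth. G has an edge, so its treewidth is at least 1. Combining the bounds, tw(G) = 1.

1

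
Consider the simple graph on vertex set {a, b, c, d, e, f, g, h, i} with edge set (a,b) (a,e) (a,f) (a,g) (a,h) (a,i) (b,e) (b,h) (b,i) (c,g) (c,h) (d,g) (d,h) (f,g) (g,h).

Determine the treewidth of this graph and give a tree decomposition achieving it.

Treewidth 2.
One such decomposition:
Bags: B1 = {a, b, h}  B2 = {a, g, h}  B3 = {d, g, h}  B4 = {a, f, g}  B5 = {a, b, i}  B6 = {a, b, e}  B7 = {c, g, h}
Tree: B1–B2, B2–B3, B2–B4, B1–B5, B5–B6, B3–B7

Every bag has size at most 3, so the width is 3 − 1 = 2 and tw(G) ≤ 2. Conversely, {d, g, h} is a clique of size 3, and the vertices of any clique must share a bag in every tree decomposition; so some bag has ≥ 3 vertices and tw(G) ≥ 2. Therefore the treewidth is 2.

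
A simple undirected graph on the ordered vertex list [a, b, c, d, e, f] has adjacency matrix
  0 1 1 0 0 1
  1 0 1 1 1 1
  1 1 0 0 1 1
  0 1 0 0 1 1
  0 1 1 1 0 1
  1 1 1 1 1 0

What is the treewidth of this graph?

3

A width-3 tree decomposition is:
Bags: B1 = {a, b, c, f}  B2 = {b, c, e, f}  B3 = {b, d, e, f}
Tree: B1–B2, B2–B3
Each bag holds 4 vertices, so the decomposition has width 3, which upper-bounds the treewidth. On the other hand G contains the 4-clique {b, d, e, f}. A clique must lie in a single bag of any decomposition, so no decomposition can have width below 3. Combining the bounds, tw(G) = 3.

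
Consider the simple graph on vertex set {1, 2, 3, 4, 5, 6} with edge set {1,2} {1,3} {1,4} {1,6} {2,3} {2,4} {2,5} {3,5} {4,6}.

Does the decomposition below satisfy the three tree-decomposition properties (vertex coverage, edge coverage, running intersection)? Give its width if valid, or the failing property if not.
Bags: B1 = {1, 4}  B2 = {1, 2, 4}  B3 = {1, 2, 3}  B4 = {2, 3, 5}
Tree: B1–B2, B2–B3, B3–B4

No — vertex 6 appears in no bag.

A tree decomposition must satisfy three properties: every vertex lies in some bag; for every edge, both endpoints lie together in some bag; and for every vertex, the bags containing it form a connected subtree. Here vertex 6 appears in no bag, so the decomposition is invalid.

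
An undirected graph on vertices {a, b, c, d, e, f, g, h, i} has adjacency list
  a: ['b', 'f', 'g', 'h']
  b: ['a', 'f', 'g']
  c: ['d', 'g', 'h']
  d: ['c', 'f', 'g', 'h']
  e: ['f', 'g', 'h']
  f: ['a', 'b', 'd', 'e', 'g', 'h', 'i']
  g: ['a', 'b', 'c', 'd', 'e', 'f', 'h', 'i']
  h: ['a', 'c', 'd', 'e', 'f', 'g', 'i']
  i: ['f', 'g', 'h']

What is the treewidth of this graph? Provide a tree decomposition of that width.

Treewidth 3.
One optimal decomposition is:
Bags: B1 = {d, f, g, h}  B2 = {a, f, g, h}  B3 = {e, f, g, h}  B4 = {a, b, f, g}  B5 = {f, g, h, i}  B6 = {c, d, g, h}
Tree: B1–B2, B2–B3, B2–B4, B2–B5, B1–B6

Every bag has size at most 4, so the width is 4 − 1 = 3 and tw(G) ≤ 3. For the lower bound, the 4 vertices {c, d, g, h} are pairwise adjacent, and any tree decomposition puts a clique entirely inside one bag — forcing width ≥ 3. Hence tw(G) = 3 exactly.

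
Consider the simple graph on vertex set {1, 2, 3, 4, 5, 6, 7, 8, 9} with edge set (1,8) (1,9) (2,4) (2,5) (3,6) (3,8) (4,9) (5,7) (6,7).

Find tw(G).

2

A width-2 tree decomposition is:
Bags: B1 = {3, 6, 8}  B2 = {6, 7, 8}  B3 = {5, 7, 8}  B4 = {2, 5, 8}  B5 = {2, 4, 8}  B6 = {4, 8, 9}  B7 = {1, 8, 9}
Tree: B1–B2, B2–B3, B3–B4, B4–B5, B5–B6, B6–B7
The largest bag has 3 vertices, giving width 2; this decomposition certifies tw(G) ≤ 2. For the lower bound, G contains the cycle 8–3–6–7–5–2–4–9–1–8, so G is not a forest; only forests have treewidth ≤ 1, hence tw(G) ≥ 2. Combining the bounds, tw(G) = 2.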